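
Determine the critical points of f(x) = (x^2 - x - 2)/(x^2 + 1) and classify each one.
f'(x) = (x^2 + 6*x - 1)/(x^4 + 2*x^2 + 1)

Solve f'(x) = 0:
  f'(x) = (x^2 + 6*x - 1)/(x^2 + 1)^2; the denominator is positive wherever f is defined, so f'(x) = 0 ⇔ x^2 + 6*x - 1 = 0.
  x^2 + 6*x - 1 = 0 has no rational roots; quadratic formula: x = (-6 ± √40)/2.
  ⇒ x = -sqrt(10) - 3 ≈ -6.1623, -3 + sqrt(10) ≈ 0.1623

f''(x) = 2*(-x^3 - 9*x^2 + 3*x + 3)/(x^6 + 3*x^4 + 3*x^2 + 1)
Second-derivative test at each critical point:
  f''(-6.1623) = -0.0042 < 0 → local maximum
  f''(0.1623) = 6.0042 > 0 → local minimum

Critical points: x = -sqrt(10) - 3 ≈ -6.1623 (local maximum); x = -3 + sqrt(10) ≈ 0.1623 (local minimum)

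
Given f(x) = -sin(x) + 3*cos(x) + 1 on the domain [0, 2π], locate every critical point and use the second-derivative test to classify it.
f'(x) = -3*sin(x) - cos(x)

Solve f'(x) = 0 on [0, 2π]:
  f'(x) = 0 ⇔ -cos(x) = 3*sin(x) ⇔ tan(x) = -1/3, i.e. x = arctan(-1/3) + nπ; keep the solutions lying in [0, 2π].
  ⇒ x = pi - atan(1/3) ≈ 2.8198, -atan(1/3) + 2*pi ≈ 5.9614

f''(x) = sin(x) - 3*cos(x)
Second-derivative test at each critical point:
  f''(2.8198) = 3.1623 > 0 → local minimum
  f''(5.9614) = -3.1623 < 0 → local maximum

Critical points: x = pi - atan(1/3) ≈ 2.8198 (local minimum); x = -atan(1/3) + 2*pi ≈ 5.9614 (local maximum)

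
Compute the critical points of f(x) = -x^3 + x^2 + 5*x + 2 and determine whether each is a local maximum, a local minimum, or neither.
f'(x) = -3*x^2 + 2*x + 5

Solve f'(x) = 0:
  Factor: -3*x^2 + 2*x + 5 = -(x + 1)*(3*x - 5) = 0.
  ⇒ x = -1, 5/3

f''(x) = 2 - 6*x
Second-derivative test at each critical point:
  f''(-1) = 8 > 0 → local minimum
  f''(5/3) = -8 < 0 → local maximum

Critical points: x = -1 (local minimum); x = 5/3 (local maximum)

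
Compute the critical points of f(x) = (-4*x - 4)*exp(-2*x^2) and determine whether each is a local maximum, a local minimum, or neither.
f'(x) = 4*(4*x*(x + 1) - 1)*exp(-2*x^2)

Solve f'(x) = 0:
  f'(x) = (16*x^2 + 16*x - 4)·exp(-2*x^2) and exp(-2*x^2) > 0 for every x, so f'(x) = 0 ⇔ 16*x^2 + 16*x - 4 = 0.
  Factor: 16*x^2 + 16*x - 4 = 4*(4*x^2 + 4*x - 1); 4*x^2 + 4*x - 1 = 0 has no rational roots; quadratic formula: x = (-4 ± √32)/8.
  ⇒ x = -sqrt(2)/2 - 1/2 ≈ -1.2071, -1/2 + sqrt(2)/2 ≈ 0.2071

f''(x) = 16*(-4*x^2*(x + 1) + 3*x + 1)*exp(-2*x^2)
Second-derivative test at each critical point:
  f''(-1.2071) = -1.2275 < 0 → local maximum
  f''(0.2071) = 20.7672 > 0 → local minimum

Critical points: x = -sqrt(2)/2 - 1/2 ≈ -1.2071 (local maximum); x = -1/2 + sqrt(2)/2 ≈ 0.2071 (local minimum)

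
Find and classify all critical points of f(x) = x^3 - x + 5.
f'(x) = 3*x^2 - 1

Solve f'(x) = 0:
  3*x^2 - 1 = 0 has no rational roots; quadratic formula: x = (0 ± √12)/6.
  ⇒ x = -sqrt(3)/3 ≈ -0.5774, sqrt(3)/3 ≈ 0.5774

f''(x) = 6*x
Second-derivative test at each critical point:
  f''(-0.5774) = -3.4641 < 0 → local maximum
  f''(0.5774) = 3.4641 > 0 → local minimum

Critical points: x = -sqrt(3)/3 ≈ -0.5774 (local maximum); x = sqrt(3)/3 ≈ 0.5774 (local minimum)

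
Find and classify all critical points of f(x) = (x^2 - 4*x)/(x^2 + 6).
f'(x) = 4*(x^2 + 3*x - 6)/(x^4 + 12*x^2 + 36)

Solve f'(x) = 0:
  f'(x) = 4*(x^2 + 3*x - 6)/(x^2 + 6)^2; the denominator is positive wherever f is defined, so f'(x) = 0 ⇔ 4*x^2 + 12*x - 24 = 0.
  Factor: 4*x^2 + 12*x - 24 = 4*(x^2 + 3*x - 6); x^2 + 3*x - 6 = 0 has no rational roots; quadratic formula: x = (-3 ± √33)/2.
  ⇒ x = -sqrt(33)/2 - 3/2 ≈ -4.3723, -3/2 + sqrt(33)/2 ≈ 1.3723

f''(x) = 4*(-2*x^3 - 9*x^2 + 36*x + 18)/(x^6 + 18*x^4 + 108*x^2 + 216)
Second-derivative test at each critical point:
  f''(-4.3723) = -0.0364 < 0 → local maximum
  f''(1.3723) = 0.3698 > 0 → local minimum

Critical points: x = -sqrt(33)/2 - 3/2 ≈ -4.3723 (local maximum); x = -3/2 + sqrt(33)/2 ≈ 1.3723 (local minimum)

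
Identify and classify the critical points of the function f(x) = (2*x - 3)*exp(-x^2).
f'(x) = 2*(-x*(2*x - 3) + 1)*exp(-x^2)

Solve f'(x) = 0:
  f'(x) = (-4*x^2 + 6*x + 2)·exp(-x^2) and exp(-x^2) > 0 for every x, so f'(x) = 0 ⇔ -4*x^2 + 6*x + 2 = 0.
  Factor: -4*x^2 + 6*x + 2 = -2*(2*x^2 - 3*x - 1); 2*x^2 - 3*x - 1 = 0 has no rational roots; quadratic formula: x = (3 ± √17)/4.
  ⇒ x = 3/4 - sqrt(17)/4 ≈ -0.2808, 3/4 + sqrt(17)/4 ≈ 1.7808

f''(x) = 2*(2*x^2*(2*x - 3) - 6*x + 3)*exp(-x^2)
Second-derivative test at each critical point:
  f''(-0.2808) = 7.6211 > 0 → local minimum
  f''(1.7808) = -0.3460 < 0 → local maximum

Critical points: x = 3/4 - sqrt(17)/4 ≈ -0.2808 (local minimum); x = 3/4 + sqrt(17)/4 ≈ 1.7808 (local maximum)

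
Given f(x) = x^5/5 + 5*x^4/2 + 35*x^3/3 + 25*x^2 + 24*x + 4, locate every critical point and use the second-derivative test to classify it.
f'(x) = x^4 + 10*x^3 + 35*x^2 + 50*x + 24

Solve f'(x) = 0:
  Factor: x^4 + 10*x^3 + 35*x^2 + 50*x + 24 = (x + 1)*(x + 2)*(x + 3)*(x + 4) = 0.
  ⇒ x = -4, -3, -2, -1

f''(x) = 4*x^3 + 30*x^2 + 70*x + 50
Second-derivative test at each critical point:
  f''(-4) = -6 < 0 → local maximum
  f''(-3) = 2 > 0 → local minimum
  f''(-2) = -2 < 0 → local maximum
  f''(-1) = 6 > 0 → local minimum

Critical points: x = -4 (local maximum); x = -3 (local minimum); x = -2 (local maximum); x = -1 (local minimum)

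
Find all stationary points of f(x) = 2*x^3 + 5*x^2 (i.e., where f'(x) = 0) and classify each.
f'(x) = 2*x*(3*x + 5)

Solve f'(x) = 0:
  Factor: 6*x^2 + 10*x = 2*x*(3*x + 5) = 0.
  ⇒ x = -5/3, 0

f''(x) = 12*x + 10
Second-derivative test at each critical point:
  f''(-5/3) = -10 < 0 → local maximum
  f''(0) = 10 > 0 → local minimum

Critical points: x = -5/3 (local maximum); x = 0 (local minimum)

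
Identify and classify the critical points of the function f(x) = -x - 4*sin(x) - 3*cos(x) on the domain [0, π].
f'(x) = 3*sin(x) - 4*cos(x) - 1

Solve f'(x) = 0 on [0, π]:
  f'(x) = 0 ⇔ 3*sin(x) - 4*cos(x) = 1. Write the left side as R·cos(x + φ) with R = √((-4)² + (-3)²) = 5, cos φ = -4/5, sin φ = -3/5; then cos(x + φ) = 1/5. Solve for x and keep the solutions lying in [0, π].
  ⇒ x = atan((3 + 8*sqrt(6))/(-4 + 6*sqrt(6))) ≈ 1.1287

f''(x) = 4*sin(x) + 3*cos(x)
Second-derivative test at each critical point:
  f''(1.1287) = 4.8990 > 0 → local minimum

Critical points: x = atan((3 + 8*sqrt(6))/(-4 + 6*sqrt(6))) ≈ 1.1287 (local minimum)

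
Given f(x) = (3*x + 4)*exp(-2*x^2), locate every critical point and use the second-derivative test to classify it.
f'(x) = (-4*x*(3*x + 4) + 3)*exp(-2*x^2)

Solve f'(x) = 0:
  f'(x) = (-12*x^2 - 16*x + 3)·exp(-2*x^2) and exp(-2*x^2) > 0 for every x, so f'(x) = 0 ⇔ -12*x^2 - 16*x + 3 = 0.
  Factor: -12*x^2 - 16*x + 3 = -(2*x + 3)*(6*x - 1) = 0.
  ⇒ x = -3/2, 1/6

f''(x) = 4*(4*x^2*(3*x + 4) - 9*x - 4)*exp(-2*x^2)
Second-derivative test at each critical point:
  f''(-3/2) = 0.2222 > 0 → local minimum
  f''(1/6) = -18.9192 < 0 → local maximum

Critical points: x = -3/2 (local minimum); x = 1/6 (local maximum)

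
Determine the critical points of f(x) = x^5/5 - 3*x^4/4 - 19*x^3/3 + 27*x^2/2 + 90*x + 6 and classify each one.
f'(x) = x^4 - 3*x^3 - 19*x^2 + 27*x + 90

Solve f'(x) = 0:
  Factor: x^4 - 3*x^3 - 19*x^2 + 27*x + 90 = (x - 5)*(x - 3)*(x + 2)*(x + 3) = 0.
  ⇒ x = -3, -2, 3, 5

f''(x) = 4*x^3 - 9*x^2 - 38*x + 27
Second-derivative test at each critical point:
  f''(-3) = -48 < 0 → local maximum
  f''(-2) = 35 > 0 → local minimum
  f''(3) = -60 < 0 → local maximum
  f''(5) = 112 > 0 → local minimum

Critical points: x = -3 (local maximum); x = -2 (local minimum); x = 3 (local maximum); x = 5 (local minimum)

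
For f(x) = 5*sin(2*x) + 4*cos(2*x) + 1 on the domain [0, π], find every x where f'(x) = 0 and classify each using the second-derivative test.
f'(x) = -8*sin(2*x) + 10*cos(2*x)

Solve f'(x) = 0 on [0, π]:
  f'(x) = 0 ⇔ 5*cos(2*x) = 4*sin(2*x) ⇔ tan(2*x) = 5/4, i.e. 2*x = arctan(5/4) + nπ; keep the solutions lying in [0, π].
  ⇒ x = atan(5/4)/2 ≈ 0.4480, atan(5/4)/2 + pi/2 ≈ 2.0188

f''(x) = -20*sin(2*x) - 16*cos(2*x)
Second-derivative test at each critical point:
  f''(0.4480) = -25.6125 < 0 → local maximum
  f''(2.0188) = 25.6125 > 0 → local minimum

Critical points: x = atan(5/4)/2 ≈ 0.4480 (local maximum); x = atan(5/4)/2 + pi/2 ≈ 2.0188 (local minimum)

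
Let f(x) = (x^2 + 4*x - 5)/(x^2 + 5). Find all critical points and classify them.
f'(x) = 4*(-x^2 + 5*x + 5)/(x^4 + 10*x^2 + 25)

Solve f'(x) = 0:
  f'(x) = -4*(x^2 - 5*x - 5)/(x^2 + 5)^2; the denominator is positive wherever f is defined, so f'(x) = 0 ⇔ -4*x^2 + 20*x + 20 = 0.
  Factor: -4*x^2 + 20*x + 20 = -4*(x^2 - 5*x - 5); x^2 - 5*x - 5 = 0 has no rational roots; quadratic formula: x = (5 ± √45)/2.
  ⇒ x = 5/2 - 3*sqrt(5)/2 ≈ -0.8541, 5/2 + 3*sqrt(5)/2 ≈ 5.8541

f''(x) = 4*(2*x^3 - 15*x^2 - 30*x + 25)/(x^6 + 15*x^4 + 75*x^2 + 125)
Second-derivative test at each critical point:
  f''(-0.8541) = 0.8174 > 0 → local minimum
  f''(5.8541) = -0.0174 < 0 → local maximum

Critical points: x = 5/2 - 3*sqrt(5)/2 ≈ -0.8541 (local minimum); x = 5/2 + 3*sqrt(5)/2 ≈ 5.8541 (local maximum)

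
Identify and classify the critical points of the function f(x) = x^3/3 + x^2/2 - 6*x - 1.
f'(x) = x^2 + x - 6

Solve f'(x) = 0:
  Factor: x^2 + x - 6 = (x - 2)*(x + 3) = 0.
  ⇒ x = -3, 2

f''(x) = 2*x + 1
Second-derivative test at each critical point:
  f''(-3) = -5 < 0 → local maximum
  f''(2) = 5 > 0 → local minimum

Critical points: x = -3 (local maximum); x = 2 (local minimum)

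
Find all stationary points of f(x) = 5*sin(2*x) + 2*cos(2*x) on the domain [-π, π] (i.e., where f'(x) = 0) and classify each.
f'(x) = -4*sin(2*x) + 10*cos(2*x)

Solve f'(x) = 0 on [-π, π]:
  f'(x) = 0 ⇔ 5*cos(2*x) = 2*sin(2*x) ⇔ tan(2*x) = 5/2, i.e. 2*x = arctan(5/2) + nπ; keep the solutions lying in [-π, π].
  ⇒ x = -pi + atan(5/2)/2 ≈ -2.5464, -pi/2 + atan(5/2)/2 ≈ -0.9757, atan(5/2)/2 ≈ 0.5951, atan(5/2)/2 + pi/2 ≈ 2.1659

f''(x) = -20*sin(2*x) - 8*cos(2*x)
Second-derivative test at each critical point:
  f''(-2.5464) = -21.5407 < 0 → local maximum
  f''(-0.9757) = 21.5407 > 0 → local minimum
  f''(0.5951) = -21.5407 < 0 → local maximum
  f''(2.1659) = 21.5407 > 0 → local minimum

Critical points: x = -pi + atan(5/2)/2 ≈ -2.5464 (local maximum); x = -pi/2 + atan(5/2)/2 ≈ -0.9757 (local minimum); x = atan(5/2)/2 ≈ 0.5951 (local maximum); x = atan(5/2)/2 + pi/2 ≈ 2.1659 (local minimum)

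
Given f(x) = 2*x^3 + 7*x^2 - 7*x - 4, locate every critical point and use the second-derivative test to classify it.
f'(x) = 6*x^2 + 14*x - 7

Solve f'(x) = 0:
  6*x^2 + 14*x - 7 = 0 has no rational roots; quadratic formula: x = (-14 ± √364)/12.
  ⇒ x = -sqrt(91)/6 - 7/6 ≈ -2.7566, -7/6 + sqrt(91)/6 ≈ 0.4232

f''(x) = 12*x + 14
Second-derivative test at each critical point:
  f''(-2.7566) = -19.0788 < 0 → local maximum
  f''(0.4232) = 19.0788 > 0 → local minimum

Critical points: x = -sqrt(91)/6 - 7/6 ≈ -2.7566 (local maximum); x = -7/6 + sqrt(91)/6 ≈ 0.4232 (local minimum)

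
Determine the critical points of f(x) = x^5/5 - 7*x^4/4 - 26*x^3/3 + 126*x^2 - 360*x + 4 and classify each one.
f'(x) = x^4 - 7*x^3 - 26*x^2 + 252*x - 360

Solve f'(x) = 0:
  Factor: x^4 - 7*x^3 - 26*x^2 + 252*x - 360 = (x - 6)*(x - 5)*(x - 2)*(x + 6) = 0.
  ⇒ x = -6, 2, 5, 6

f''(x) = 4*x^3 - 21*x^2 - 52*x + 252
Second-derivative test at each critical point:
  f''(-6) = -1056 < 0 → local maximum
  f''(2) = 96 > 0 → local minimum
  f''(5) = -33 < 0 → local maximum
  f''(6) = 48 > 0 → local minimum

Critical points: x = -6 (local maximum); x = 2 (local minimum); x = 5 (local maximum); x = 6 (local minimum)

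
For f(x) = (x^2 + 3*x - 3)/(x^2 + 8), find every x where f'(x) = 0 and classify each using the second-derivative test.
f'(x) = (-3*x^2 + 22*x + 24)/(x^4 + 16*x^2 + 64)

Solve f'(x) = 0:
  f'(x) = -(3*x^2 - 22*x - 24)/(x^2 + 8)^2; the denominator is positive wherever f is defined, so f'(x) = 0 ⇔ -3*x^2 + 22*x + 24 = 0.
  3*x^2 - 22*x - 24 = 0 has no rational roots; quadratic formula: x = (22 ± √772)/6.
  ⇒ x = 11/3 - sqrt(193)/3 ≈ -0.9641, 11/3 + sqrt(193)/3 ≈ 8.2975

f''(x) = 2*(3*x^3 - 33*x^2 - 72*x + 88)/(x^6 + 24*x^4 + 192*x^2 + 512)
Second-derivative test at each critical point:
  f''(-0.9641) = 0.3485 > 0 → local minimum
  f''(8.2975) = -0.0047 < 0 → local maximum

Critical points: x = 11/3 - sqrt(193)/3 ≈ -0.9641 (local minimum); x = 11/3 + sqrt(193)/3 ≈ 8.2975 (local maximum)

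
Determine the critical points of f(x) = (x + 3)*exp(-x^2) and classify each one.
f'(x) = (-2*x*(x + 3) + 1)*exp(-x^2)

Solve f'(x) = 0:
  f'(x) = (-2*x^2 - 6*x + 1)·exp(-x^2) and exp(-x^2) > 0 for every x, so f'(x) = 0 ⇔ -2*x^2 - 6*x + 1 = 0.
  2*x^2 + 6*x - 1 = 0 has no rational roots; quadratic formula: x = (-6 ± √44)/4.
  ⇒ x = -sqrt(11)/2 - 3/2 ≈ -3.1583, -3/2 + sqrt(11)/2 ≈ 0.1583

f''(x) = 2*(2*x^2*(x + 3) - 3*x - 3)*exp(-x^2)
Second-derivative test at each critical point:
  f''(-3.1583) = 3.088e-04 > 0 → local minimum
  f''(0.1583) = -6.4691 < 0 → local maximum

Critical points: x = -sqrt(11)/2 - 3/2 ≈ -3.1583 (local minimum); x = -3/2 + sqrt(11)/2 ≈ 0.1583 (local maximum)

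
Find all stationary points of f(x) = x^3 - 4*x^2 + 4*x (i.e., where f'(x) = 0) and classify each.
f'(x) = 3*x^2 - 8*x + 4

Solve f'(x) = 0:
  Factor: 3*x^2 - 8*x + 4 = (x - 2)*(3*x - 2) = 0.
  ⇒ x = 2/3, 2

f''(x) = 6*x - 8
Second-derivative test at each critical point:
  f''(2/3) = -4 < 0 → local maximum
  f''(2) = 4 > 0 → local minimum

Critical points: x = 2/3 (local maximum); x = 2 (local minimum)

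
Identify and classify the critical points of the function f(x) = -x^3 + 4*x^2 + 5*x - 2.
f'(x) = -3*x^2 + 8*x + 5

Solve f'(x) = 0:
  3*x^2 - 8*x - 5 = 0 has no rational roots; quadratic formula: x = (8 ± √124)/6.
  ⇒ x = 4/3 - sqrt(31)/3 ≈ -0.5226, 4/3 + sqrt(31)/3 ≈ 3.1893

f''(x) = 8 - 6*x
Second-derivative test at each critical point:
  f''(-0.5226) = 11.1355 > 0 → local minimum
  f''(3.1893) = -11.1355 < 0 → local maximum

Critical points: x = 4/3 - sqrt(31)/3 ≈ -0.5226 (local minimum); x = 4/3 + sqrt(31)/3 ≈ 3.1893 (local maximum)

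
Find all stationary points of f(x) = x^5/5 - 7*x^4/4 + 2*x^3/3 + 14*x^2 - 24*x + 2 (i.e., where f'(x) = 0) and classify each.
f'(x) = x^4 - 7*x^3 + 2*x^2 + 28*x - 24

Solve f'(x) = 0:
  Factor: x^4 - 7*x^3 + 2*x^2 + 28*x - 24 = (x - 6)*(x - 2)*(x - 1)*(x + 2) = 0.
  ⇒ x = -2, 1, 2, 6

f''(x) = 4*x^3 - 21*x^2 + 4*x + 28
Second-derivative test at each critical point:
  f''(-2) = -96 < 0 → local maximum
  f''(1) = 15 > 0 → local minimum
  f''(2) = -16 < 0 → local maximum
  f''(6) = 160 > 0 → local minimum

Critical points: x = -2 (local maximum); x = 1 (local minimum); x = 2 (local maximum); x = 6 (local minimum)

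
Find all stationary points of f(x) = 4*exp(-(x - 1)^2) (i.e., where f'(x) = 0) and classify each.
f'(x) = 8*(1 - x)*exp(-(x - 1)^2)

Solve f'(x) = 0:
  f'(x) = (8 - 8*x)·exp(-(x - 1)^2) and exp(-(x - 1)^2) > 0 for every x, so f'(x) = 0 ⇔ 8 - 8*x = 0.
  Factor: 8 - 8*x = -8*(x - 1) = 0.
  ⇒ x = 1

f''(x) = 8*(2*(x - 1)^2 - 1)*exp(-(x - 1)^2)
Second-derivative test at each critical point:
  f''(1) = -8 < 0 → local maximum

Critical points: x = 1 (local maximum)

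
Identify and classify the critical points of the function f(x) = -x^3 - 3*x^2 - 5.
f'(x) = 3*x*(-x - 2)

Solve f'(x) = 0:
  Factor: -3*x^2 - 6*x = -3*x*(x + 2) = 0.
  ⇒ x = -2, 0

f''(x) = -6*x - 6
Second-derivative test at each critical point:
  f''(-2) = 6 > 0 → local minimum
  f''(0) = -6 < 0 → local maximum

Critical points: x = -2 (local minimum); x = 0 (local maximum)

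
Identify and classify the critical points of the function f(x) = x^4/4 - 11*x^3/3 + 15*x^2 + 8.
f'(x) = x*(x^2 - 11*x + 30)

Solve f'(x) = 0:
  Factor: x^3 - 11*x^2 + 30*x = x*(x - 6)*(x - 5) = 0.
  ⇒ x = 0, 5, 6

f''(x) = 3*x^2 - 22*x + 30
Second-derivative test at each critical point:
  f''(0) = 30 > 0 → local minimum
  f''(5) = -5 < 0 → local maximum
  f''(6) = 6 > 0 → local minimum

Critical points: x = 0 (local minimum); x = 5 (local maximum); x = 6 (local minimum)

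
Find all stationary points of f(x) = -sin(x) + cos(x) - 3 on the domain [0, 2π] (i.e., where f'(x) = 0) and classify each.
f'(x) = -sin(x) - cos(x)

Solve f'(x) = 0 on [0, 2π]:
  f'(x) = 0 ⇔ -cos(x) = sin(x) ⇔ tan(x) = -1, i.e. x = arctan(-1) + nπ; keep the solutions lying in [0, 2π].
  ⇒ x = 3*pi/4 ≈ 2.3562, 7*pi/4 ≈ 5.4978

f''(x) = sin(x) - cos(x)
Second-derivative test at each critical point:
  f''(2.3562) = 1.4142 > 0 → local minimum
  f''(5.4978) = -1.4142 < 0 → local maximum

Critical points: x = 3*pi/4 ≈ 2.3562 (local minimum); x = 7*pi/4 ≈ 5.4978 (local maximum)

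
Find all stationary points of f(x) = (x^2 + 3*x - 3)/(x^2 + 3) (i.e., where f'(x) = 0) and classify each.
f'(x) = 3*(-x^2 + 4*x + 3)/(x^4 + 6*x^2 + 9)

Solve f'(x) = 0:
  f'(x) = -3*(x^2 - 4*x - 3)/(x^2 + 3)^2; the denominator is positive wherever f is defined, so f'(x) = 0 ⇔ -3*x^2 + 12*x + 9 = 0.
  Factor: -3*x^2 + 12*x + 9 = -3*(x^2 - 4*x - 3); x^2 - 4*x - 3 = 0 has no rational roots; quadratic formula: x = (4 ± √28)/2.
  ⇒ x = 2 - sqrt(7) ≈ -0.6458, 2 + sqrt(7) ≈ 4.6458

f''(x) = 6*(x^3 - 6*x^2 - 9*x + 6)/(x^6 + 9*x^4 + 27*x^2 + 27)
Second-derivative test at each critical point:
  f''(-0.6458) = 1.3596 > 0 → local minimum
  f''(4.6458) = -0.0263 < 0 → local maximum

Critical points: x = 2 - sqrt(7) ≈ -0.6458 (local minimum); x = 2 + sqrt(7) ≈ 4.6458 (local maximum)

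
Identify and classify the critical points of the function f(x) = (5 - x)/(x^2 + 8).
f'(x) = (-x^2 + 2*x*(x - 5) - 8)/(x^2 + 8)^2

Solve f'(x) = 0:
  f'(x) = (x^2 - 10*x - 8)/(x^2 + 8)^2; the denominator is positive wherever f is defined, so f'(x) = 0 ⇔ x^2 - 10*x - 8 = 0.
  x^2 - 10*x - 8 = 0 has no rational roots; quadratic formula: x = (10 ± √132)/2.
  ⇒ x = 5 - sqrt(33) ≈ -0.7446, 5 + sqrt(33) ≈ 10.7446

f''(x) = 2*(4*x^2*(5 - x) + (3*x - 5)*(x^2 + 8))/(x^2 + 8)^3
Second-derivative test at each critical point:
  f''(-0.7446) = -0.1570 < 0 → local maximum
  f''(10.7446) = 0.0008 > 0 → local minimum

Critical points: x = 5 - sqrt(33) ≈ -0.7446 (local maximum); x = 5 + sqrt(33) ≈ 10.7446 (local minimum)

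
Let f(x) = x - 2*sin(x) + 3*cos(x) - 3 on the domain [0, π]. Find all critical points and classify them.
f'(x) = -3*sin(x) - 2*cos(x) + 1

Solve f'(x) = 0 on [0, π]:
  f'(x) = 0 ⇔ -3*sin(x) - 2*cos(x) = -1. Write the left side as R·cos(x + φ) with R = √((-2)² + 3²) = sqrt(13), cos φ = -2*sqrt(13)/13, sin φ = 3*sqrt(13)/13; then cos(x + φ) = -sqrt(13)/13. Solve for x and keep the solutions lying in [0, π].
  ⇒ x = atan((3 + 4*sqrt(3))/(2 - 6*sqrt(3))) + pi ≈ 2.2726

f''(x) = 2*sin(x) - 3*cos(x)
Second-derivative test at each critical point:
  f''(2.2726) = 3.4641 > 0 → local minimum

Critical points: x = atan((3 + 4*sqrt(3))/(2 - 6*sqrt(3))) + pi ≈ 2.2726 (local minimum)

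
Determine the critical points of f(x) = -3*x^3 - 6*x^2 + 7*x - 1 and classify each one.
f'(x) = -9*x^2 - 12*x + 7

Solve f'(x) = 0:
  9*x^2 + 12*x - 7 = 0 has no rational roots; quadratic formula: x = (-12 ± √396)/18.
  ⇒ x = -sqrt(11)/3 - 2/3 ≈ -1.7722, -2/3 + sqrt(11)/3 ≈ 0.4389

f''(x) = -18*x - 12
Second-derivative test at each critical point:
  f''(-1.7722) = 19.8997 > 0 → local minimum
  f''(0.4389) = -19.8997 < 0 → local maximum

Critical points: x = -sqrt(11)/3 - 2/3 ≈ -1.7722 (local minimum); x = -2/3 + sqrt(11)/3 ≈ 0.4389 (local maximum)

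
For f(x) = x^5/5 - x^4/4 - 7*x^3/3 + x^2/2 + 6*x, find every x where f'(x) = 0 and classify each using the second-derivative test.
f'(x) = x^4 - x^3 - 7*x^2 + x + 6

Solve f'(x) = 0:
  Factor: x^4 - x^3 - 7*x^2 + x + 6 = (x - 3)*(x - 1)*(x + 1)*(x + 2) = 0.
  ⇒ x = -2, -1, 1, 3

f''(x) = 4*x^3 - 3*x^2 - 14*x + 1
Second-derivative test at each critical point:
  f''(-2) = -15 < 0 → local maximum
  f''(-1) = 8 > 0 → local minimum
  f''(1) = -12 < 0 → local maximum
  f''(3) = 40 > 0 → local minimum

Critical points: x = -2 (local maximum); x = -1 (local minimum); x = 1 (local maximum); x = 3 (local minimum)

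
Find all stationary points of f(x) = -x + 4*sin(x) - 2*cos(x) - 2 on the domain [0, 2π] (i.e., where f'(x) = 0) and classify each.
f'(x) = 2*sin(x) + 4*cos(x) - 1

Solve f'(x) = 0 on [0, 2π]:
  f'(x) = 0 ⇔ 2*sin(x) + 4*cos(x) = 1. Write the left side as R·cos(x + φ) with R = √(4² + (-2)²) = 2*sqrt(5), cos φ = 2*sqrt(5)/5, sin φ = -sqrt(5)/5; then cos(x + φ) = sqrt(5)/10. Solve for x and keep the solutions lying in [0, 2π].
  ⇒ x = atan((1 + 2*sqrt(19))/(2 - sqrt(19))) + pi ≈ 1.8089, atan((1 - 2*sqrt(19))/(2 + sqrt(19))) + 2*pi ≈ 5.4015

f''(x) = -4*sin(x) + 2*cos(x)
Second-derivative test at each critical point:
  f''(1.8089) = -4.3589 < 0 → local maximum
  f''(5.4015) = 4.3589 > 0 → local minimum

Critical points: x = atan((1 + 2*sqrt(19))/(2 - sqrt(19))) + pi ≈ 1.8089 (local maximum); x = atan((1 - 2*sqrt(19))/(2 + sqrt(19))) + 2*pi ≈ 5.4015 (local minimum)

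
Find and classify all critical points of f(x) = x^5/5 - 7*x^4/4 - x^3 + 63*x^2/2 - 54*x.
f'(x) = x^4 - 7*x^3 - 3*x^2 + 63*x - 54

Solve f'(x) = 0:
  Factor: x^4 - 7*x^3 - 3*x^2 + 63*x - 54 = (x - 6)*(x - 3)*(x - 1)*(x + 3) = 0.
  ⇒ x = -3, 1, 3, 6

f''(x) = 4*x^3 - 21*x^2 - 6*x + 63
Second-derivative test at each critical point:
  f''(-3) = -216 < 0 → local maximum
  f''(1) = 40 > 0 → local minimum
  f''(3) = -36 < 0 → local maximum
  f''(6) = 135 > 0 → local minimum

Critical points: x = -3 (local maximum); x = 1 (local minimum); x = 3 (local maximum); x = 6 (local minimum)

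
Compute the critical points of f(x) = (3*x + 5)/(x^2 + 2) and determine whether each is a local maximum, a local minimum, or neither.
f'(x) = (-3*x^2 - 10*x + 6)/(x^4 + 4*x^2 + 4)

Solve f'(x) = 0:
  f'(x) = -(3*x^2 + 10*x - 6)/(x^2 + 2)^2; the denominator is positive wherever f is defined, so f'(x) = 0 ⇔ -3*x^2 - 10*x + 6 = 0.
  3*x^2 + 10*x - 6 = 0 has no rational roots; quadratic formula: x = (-10 ± √172)/6.
  ⇒ x = -sqrt(43)/3 - 5/3 ≈ -3.8525, -5/3 + sqrt(43)/3 ≈ 0.5191

f''(x) = 2*(4*x^2*(3*x + 5) - (9*x + 5)*(x^2 + 2))/(x^2 + 2)^3
Second-derivative test at each critical point:
  f''(-3.8525) = 0.0462 > 0 → local minimum
  f''(0.5191) = -2.5462 < 0 → local maximum

Critical points: x = -sqrt(43)/3 - 5/3 ≈ -3.8525 (local minimum); x = -5/3 + sqrt(43)/3 ≈ 0.5191 (local maximum)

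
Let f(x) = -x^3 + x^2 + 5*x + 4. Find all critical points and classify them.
f'(x) = -3*x^2 + 2*x + 5

Solve f'(x) = 0:
  Factor: -3*x^2 + 2*x + 5 = -(x + 1)*(3*x - 5) = 0.
  ⇒ x = -1, 5/3

f''(x) = 2 - 6*x
Second-derivative test at each critical point:
  f''(-1) = 8 > 0 → local minimum
  f''(5/3) = -8 < 0 → local maximum

Critical points: x = -1 (local minimum); x = 5/3 (local maximum)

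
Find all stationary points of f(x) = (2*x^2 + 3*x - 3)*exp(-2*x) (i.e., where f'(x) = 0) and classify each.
f'(x) = (-4*x^2 - 2*x + 9)*exp(-2*x)

Solve f'(x) = 0:
  f'(x) = (-4*x^2 - 2*x + 9)·exp(-2*x) and exp(-2*x) > 0 for every x, so f'(x) = 0 ⇔ -4*x^2 - 2*x + 9 = 0.
  4*x^2 + 2*x - 9 = 0 has no rational roots; quadratic formula: x = (-2 ± √148)/8.
  ⇒ x = -sqrt(37)/4 - 1/4 ≈ -1.7707, -1/4 + sqrt(37)/4 ≈ 1.2707

f''(x) = 4*(2*x^2 - x - 5)*exp(-2*x)
Second-derivative test at each critical point:
  f''(-1.7707) = 419.8877 > 0 → local minimum
  f''(1.2707) = -0.9581 < 0 → local maximum

Critical points: x = -sqrt(37)/4 - 1/4 ≈ -1.7707 (local minimum); x = -1/4 + sqrt(37)/4 ≈ 1.2707 (local maximum)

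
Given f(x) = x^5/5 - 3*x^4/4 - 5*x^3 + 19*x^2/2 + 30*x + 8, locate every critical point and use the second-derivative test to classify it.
f'(x) = x^4 - 3*x^3 - 15*x^2 + 19*x + 30

Solve f'(x) = 0:
  Factor: x^4 - 3*x^3 - 15*x^2 + 19*x + 30 = (x - 5)*(x - 2)*(x + 1)*(x + 3) = 0.
  ⇒ x = -3, -1, 2, 5

f''(x) = 4*x^3 - 9*x^2 - 30*x + 19
Second-derivative test at each critical point:
  f''(-3) = -80 < 0 → local maximum
  f''(-1) = 36 > 0 → local minimum
  f''(2) = -45 < 0 → local maximum
  f''(5) = 144 > 0 → local minimum

Critical points: x = -3 (local maximum); x = -1 (local minimum); x = 2 (local maximum); x = 5 (local minimum)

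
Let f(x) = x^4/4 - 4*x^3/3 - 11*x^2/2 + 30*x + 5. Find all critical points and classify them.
f'(x) = x^3 - 4*x^2 - 11*x + 30

Solve f'(x) = 0:
  Factor: x^3 - 4*x^2 - 11*x + 30 = (x - 5)*(x - 2)*(x + 3) = 0.
  ⇒ x = -3, 2, 5

f''(x) = 3*x^2 - 8*x - 11
Second-derivative test at each critical point:
  f''(-3) = 40 > 0 → local minimum
  f''(2) = -15 < 0 → local maximum
  f''(5) = 24 > 0 → local minimum

Critical points: x = -3 (local minimum); x = 2 (local maximum); x = 5 (local minimum)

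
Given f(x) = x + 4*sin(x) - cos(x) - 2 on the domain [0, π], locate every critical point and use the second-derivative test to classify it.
f'(x) = sin(x) + 4*cos(x) + 1

Solve f'(x) = 0 on [0, π]:
  f'(x) = 0 ⇔ sin(x) + 4*cos(x) = -1. Write the left side as R·cos(x + φ) with R = √(4² + (-1)²) = sqrt(17), cos φ = 4*sqrt(17)/17, sin φ = -sqrt(17)/17; then cos(x + φ) = -sqrt(17)/17. Solve for x and keep the solutions lying in [0, π].
  ⇒ x = pi - atan(15/8) ≈ 2.0608

f''(x) = -4*sin(x) + cos(x)
Second-derivative test at each critical point:
  f''(2.0608) = -4 < 0 → local maximum

Critical points: x = pi - atan(15/8) ≈ 2.0608 (local maximum)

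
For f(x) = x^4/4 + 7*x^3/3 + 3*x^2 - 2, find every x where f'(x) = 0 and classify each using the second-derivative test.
f'(x) = x*(x^2 + 7*x + 6)

Solve f'(x) = 0:
  Factor: x^3 + 7*x^2 + 6*x = x*(x + 1)*(x + 6) = 0.
  ⇒ x = -6, -1, 0

f''(x) = 3*x^2 + 14*x + 6
Second-derivative test at each critical point:
  f''(-6) = 30 > 0 → local minimum
  f''(-1) = -5 < 0 → local maximum
  f''(0) = 6 > 0 → local minimum

Critical points: x = -6 (local minimum); x = -1 (local maximum); x = 0 (local minimum)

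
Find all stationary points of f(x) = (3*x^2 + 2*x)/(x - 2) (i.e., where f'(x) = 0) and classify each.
f'(x) = (3*x^2 - 12*x - 4)/(x^2 - 4*x + 4)

Solve f'(x) = 0:
  f'(x) = (3*x^2 - 12*x - 4)/(x - 2)^2; the denominator is positive wherever f is defined, so f'(x) = 0 ⇔ 3*x^2 - 12*x - 4 = 0.
  3*x^2 - 12*x - 4 = 0 has no rational roots; quadratic formula: x = (12 ± √192)/6.
  ⇒ x = 2 - 4*sqrt(3)/3 ≈ -0.3094, 2 + 4*sqrt(3)/3 ≈ 4.3094

f''(x) = 32/(x^3 - 6*x^2 + 12*x - 8)
Second-derivative test at each critical point:
  f''(-0.3094) = -2.5981 < 0 → local maximum
  f''(4.3094) = 2.5981 > 0 → local minimum

Critical points: x = 2 - 4*sqrt(3)/3 ≈ -0.3094 (local maximum); x = 2 + 4*sqrt(3)/3 ≈ 4.3094 (local minimum)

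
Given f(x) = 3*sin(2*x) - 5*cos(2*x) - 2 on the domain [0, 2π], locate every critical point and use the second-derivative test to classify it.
f'(x) = 10*sin(2*x) + 6*cos(2*x)

Solve f'(x) = 0 on [0, 2π]:
  f'(x) = 0 ⇔ 3*cos(2*x) = -5*sin(2*x) ⇔ tan(2*x) = -3/5, i.e. 2*x = arctan(-3/5) + nπ; keep the solutions lying in [0, 2π].
  ⇒ x = -atan(3/5)/2 + pi/2 ≈ 1.3006, pi - atan(3/5)/2 ≈ 2.8714, -atan(3/5)/2 + 3*pi/2 ≈ 4.4422, -atan(3/5)/2 + 2*pi ≈ 6.0130

f''(x) = -12*sin(2*x) + 20*cos(2*x)
Second-derivative test at each critical point:
  f''(1.3006) = -23.3238 < 0 → local maximum
  f''(2.8714) = 23.3238 > 0 → local minimum
  f''(4.4422) = -23.3238 < 0 → local maximum
  f''(6.0130) = 23.3238 > 0 → local minimum

Critical points: x = -atan(3/5)/2 + pi/2 ≈ 1.3006 (local maximum); x = pi - atan(3/5)/2 ≈ 2.8714 (local minimum); x = -atan(3/5)/2 + 3*pi/2 ≈ 4.4422 (local maximum); x = -atan(3/5)/2 + 2*pi ≈ 6.0130 (local minimum)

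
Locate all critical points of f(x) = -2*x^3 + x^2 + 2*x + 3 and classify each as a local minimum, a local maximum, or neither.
f'(x) = -6*x^2 + 2*x + 2

Solve f'(x) = 0:
  Factor: -6*x^2 + 2*x + 2 = -2*(3*x^2 - x - 1); 3*x^2 - x - 1 = 0 has no rational roots; quadratic formula: x = (1 ± √13)/6.
  ⇒ x = 1/6 - sqrt(13)/6 ≈ -0.4343, 1/6 + sqrt(13)/6 ≈ 0.7676

f''(x) = 2 - 12*x
Second-derivative test at each critical point:
  f''(-0.4343) = 7.2111 > 0 → local minimum
  f''(0.7676) = -7.2111 < 0 → local maximum

Critical points: x = 1/6 - sqrt(13)/6 ≈ -0.4343 (local minimum); x = 1/6 + sqrt(13)/6 ≈ 0.7676 (local maximum)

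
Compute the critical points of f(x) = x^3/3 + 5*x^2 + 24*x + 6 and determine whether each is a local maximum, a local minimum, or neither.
f'(x) = x^2 + 10*x + 24

Solve f'(x) = 0:
  Factor: x^2 + 10*x + 24 = (x + 4)*(x + 6) = 0.
  ⇒ x = -6, -4

f''(x) = 2*x + 10
Second-derivative test at each critical point:
  f''(-6) = -2 < 0 → local maximum
  f''(-4) = 2 > 0 → local minimum

Critical points: x = -6 (local maximum); x = -4 (local minimum)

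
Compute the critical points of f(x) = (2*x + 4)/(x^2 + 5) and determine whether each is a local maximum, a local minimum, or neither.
f'(x) = 2*(x^2 - 2*x*(x + 2) + 5)/(x^2 + 5)^2

Solve f'(x) = 0:
  f'(x) = -2*(x - 1)*(x + 5)/(x^2 + 5)^2; the denominator is positive wherever f is defined, so f'(x) = 0 ⇔ -2*x^2 - 8*x + 10 = 0.
  Factor: -2*x^2 - 8*x + 10 = -2*(x - 1)*(x + 5) = 0.
  ⇒ x = -5, 1

f''(x) = 4*(4*x^2*(x + 2) - (3*x + 2)*(x^2 + 5))/(x^2 + 5)^3
Second-derivative test at each critical point:
  f''(-5) = 1/75 > 0 → local minimum
  f''(1) = -1/3 < 0 → local maximum

Critical points: x = -5 (local minimum); x = 1 (local maximum)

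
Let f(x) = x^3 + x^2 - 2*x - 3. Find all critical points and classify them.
f'(x) = 3*x^2 + 2*x - 2

Solve f'(x) = 0:
  3*x^2 + 2*x - 2 = 0 has no rational roots; quadratic formula: x = (-2 ± √28)/6.
  ⇒ x = -sqrt(7)/3 - 1/3 ≈ -1.2153, -1/3 + sqrt(7)/3 ≈ 0.5486

f''(x) = 6*x + 2
Second-derivative test at each critical point:
  f''(-1.2153) = -5.2915 < 0 → local maximum
  f''(0.5486) = 5.2915 > 0 → local minimum

Critical points: x = -sqrt(7)/3 - 1/3 ≈ -1.2153 (local maximum); x = -1/3 + sqrt(7)/3 ≈ 0.5486 (local minimum)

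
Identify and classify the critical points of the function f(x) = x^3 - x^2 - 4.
f'(x) = x*(3*x - 2)

Solve f'(x) = 0:
  Factor: 3*x^2 - 2*x = x*(3*x - 2) = 0.
  ⇒ x = 0, 2/3

f''(x) = 6*x - 2
Second-derivative test at each critical point:
  f''(0) = -2 < 0 → local maximum
  f''(2/3) = 2 > 0 → local minimum

Critical points: x = 0 (local maximum); x = 2/3 (local minimum)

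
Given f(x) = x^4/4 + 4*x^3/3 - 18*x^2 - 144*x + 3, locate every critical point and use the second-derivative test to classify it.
f'(x) = x^3 + 4*x^2 - 36*x - 144

Solve f'(x) = 0:
  Factor: x^3 + 4*x^2 - 36*x - 144 = (x - 6)*(x + 4)*(x + 6) = 0.
  ⇒ x = -6, -4, 6

f''(x) = 3*x^2 + 8*x - 36
Second-derivative test at each critical point:
  f''(-6) = 24 > 0 → local minimum
  f''(-4) = -20 < 0 → local maximum
  f''(6) = 120 > 0 → local minimum

Critical points: x = -6 (local minimum); x = -4 (local maximum); x = 6 (local minimum)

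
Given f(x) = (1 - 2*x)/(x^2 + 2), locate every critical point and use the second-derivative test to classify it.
f'(x) = 2*(x^2 - x - 2)/(x^4 + 4*x^2 + 4)

Solve f'(x) = 0:
  f'(x) = 2*(x - 2)*(x + 1)/(x^2 + 2)^2; the denominator is positive wherever f is defined, so f'(x) = 0 ⇔ 2*x^2 - 2*x - 4 = 0.
  Factor: 2*x^2 - 2*x - 4 = 2*(x - 2)*(x + 1) = 0.
  ⇒ x = -1, 2

f''(x) = 2*(4*x^2*(1 - 2*x) + (6*x - 1)*(x^2 + 2))/(x^2 + 2)^3
Second-derivative test at each critical point:
  f''(-1) = -2/3 < 0 → local maximum
  f''(2) = 1/6 > 0 → local minimum

Critical points: x = -1 (local maximum); x = 2 (local minimum)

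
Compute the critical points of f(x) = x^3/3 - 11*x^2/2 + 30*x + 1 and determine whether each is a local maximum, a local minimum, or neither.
f'(x) = x^2 - 11*x + 30

Solve f'(x) = 0:
  Factor: x^2 - 11*x + 30 = (x - 6)*(x - 5) = 0.
  ⇒ x = 5, 6

f''(x) = 2*x - 11
Second-derivative test at each critical point:
  f''(5) = -1 < 0 → local maximum
  f''(6) = 1 > 0 → local minimum

Critical points: x = 5 (local maximum); x = 6 (local minimum)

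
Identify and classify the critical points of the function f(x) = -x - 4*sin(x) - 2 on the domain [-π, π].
f'(x) = -4*cos(x) - 1

Solve f'(x) = 0 on [-π, π]:
  f'(x) = 0 ⇔ cos(x) = -1/4, i.e. x = ±arccos(-1/4) + 2nπ; keep the solutions lying in [-π, π].
  ⇒ x = -acos(-1/4) ≈ -1.8235, acos(-1/4) ≈ 1.8235

f''(x) = 4*sin(x)
Second-derivative test at each critical point:
  f''(-1.8235) = -3.8730 < 0 → local maximum
  f''(1.8235) = 3.8730 > 0 → local minimum

Critical points: x = -acos(-1/4) ≈ -1.8235 (local maximum); x = acos(-1/4) ≈ 1.8235 (local minimum)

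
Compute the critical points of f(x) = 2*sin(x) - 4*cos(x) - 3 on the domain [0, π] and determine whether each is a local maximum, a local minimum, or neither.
f'(x) = 4*sin(x) + 2*cos(x)

Solve f'(x) = 0 on [0, π]:
  f'(x) = 0 ⇔ 2*cos(x) = -4*sin(x) ⇔ tan(x) = -1/2, i.e. x = arctan(-1/2) + nπ; keep the solutions lying in [0, π].
  ⇒ x = pi - atan(1/2) ≈ 2.6779

f''(x) = -2*sin(x) + 4*cos(x)
Second-derivative test at each critical point:
  f''(2.6779) = -4.4721 < 0 → local maximum

Critical points: x = pi - atan(1/2) ≈ 2.6779 (local maximum)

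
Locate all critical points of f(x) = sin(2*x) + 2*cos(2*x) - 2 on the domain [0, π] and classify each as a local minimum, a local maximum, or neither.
f'(x) = -4*sin(2*x) + 2*cos(2*x)

Solve f'(x) = 0 on [0, π]:
  f'(x) = 0 ⇔ cos(2*x) = 2*sin(2*x) ⇔ tan(2*x) = 1/2, i.e. 2*x = arctan(1/2) + nπ; keep the solutions lying in [0, π].
  ⇒ x = atan(1/2)/2 ≈ 0.2318, atan(1/2)/2 + pi/2 ≈ 1.8026

f''(x) = -4*sin(2*x) - 8*cos(2*x)
Second-derivative test at each critical point:
  f''(0.2318) = -8.9443 < 0 → local maximum
  f''(1.8026) = 8.9443 > 0 → local minimum

Critical points: x = atan(1/2)/2 ≈ 0.2318 (local maximum); x = atan(1/2)/2 + pi/2 ≈ 1.8026 (local minimum)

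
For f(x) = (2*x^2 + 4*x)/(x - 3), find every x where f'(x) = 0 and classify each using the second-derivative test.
f'(x) = 2*(x^2 - 6*x - 6)/(x^2 - 6*x + 9)

Solve f'(x) = 0:
  f'(x) = 2*(x^2 - 6*x - 6)/(x - 3)^2; the denominator is positive wherever f is defined, so f'(x) = 0 ⇔ 2*x^2 - 12*x - 12 = 0.
  Factor: 2*x^2 - 12*x - 12 = 2*(x^2 - 6*x - 6); x^2 - 6*x - 6 = 0 has no rational roots; quadratic formula: x = (6 ± √60)/2.
  ⇒ x = 3 - sqrt(15) ≈ -0.8730, 3 + sqrt(15) ≈ 6.8730

f''(x) = 60/(x^3 - 9*x^2 + 27*x - 27)
Second-derivative test at each critical point:
  f''(-0.8730) = -1.0328 < 0 → local maximum
  f''(6.8730) = 1.0328 > 0 → local minimum

Critical points: x = 3 - sqrt(15) ≈ -0.8730 (local maximum); x = 3 + sqrt(15) ≈ 6.8730 (local minimum)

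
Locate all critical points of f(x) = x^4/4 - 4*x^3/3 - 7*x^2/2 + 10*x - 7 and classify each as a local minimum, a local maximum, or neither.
f'(x) = x^3 - 4*x^2 - 7*x + 10

Solve f'(x) = 0:
  Factor: x^3 - 4*x^2 - 7*x + 10 = (x - 5)*(x - 1)*(x + 2) = 0.
  ⇒ x = -2, 1, 5

f''(x) = 3*x^2 - 8*x - 7
Second-derivative test at each critical point:
  f''(-2) = 21 > 0 → local minimum
  f''(1) = -12 < 0 → local maximum
  f''(5) = 28 > 0 → local minimum

Critical points: x = -2 (local minimum); x = 1 (local maximum); x = 5 (local minimum)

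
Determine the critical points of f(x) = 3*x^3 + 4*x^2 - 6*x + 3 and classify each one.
f'(x) = 9*x^2 + 8*x - 6

Solve f'(x) = 0:
  9*x^2 + 8*x - 6 = 0 has no rational roots; quadratic formula: x = (-8 ± √280)/18.
  ⇒ x = -sqrt(70)/9 - 4/9 ≈ -1.3741, -4/9 + sqrt(70)/9 ≈ 0.4852

f''(x) = 18*x + 8
Second-derivative test at each critical point:
  f''(-1.3741) = -16.7332 < 0 → local maximum
  f''(0.4852) = 16.7332 > 0 → local minimum

Critical points: x = -sqrt(70)/9 - 4/9 ≈ -1.3741 (local maximum); x = -4/9 + sqrt(70)/9 ≈ 0.4852 (local minimum)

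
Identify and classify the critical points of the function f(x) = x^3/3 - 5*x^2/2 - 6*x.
f'(x) = x^2 - 5*x - 6

Solve f'(x) = 0:
  Factor: x^2 - 5*x - 6 = (x - 6)*(x + 1) = 0.
  ⇒ x = -1, 6

f''(x) = 2*x - 5
Second-derivative test at each critical point:
  f''(-1) = -7 < 0 → local maximum
  f''(6) = 7 > 0 → local minimum

Critical points: x = -1 (local maximum); x = 6 (local minimum)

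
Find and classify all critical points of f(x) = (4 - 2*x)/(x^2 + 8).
f'(x) = 2*(-x^2 + 2*x*(x - 2) - 8)/(x^2 + 8)^2

Solve f'(x) = 0:
  f'(x) = 2*(x^2 - 4*x - 8)/(x^2 + 8)^2; the denominator is positive wherever f is defined, so f'(x) = 0 ⇔ 2*x^2 - 8*x - 16 = 0.
  Factor: 2*x^2 - 8*x - 16 = 2*(x^2 - 4*x - 8); x^2 - 4*x - 8 = 0 has no rational roots; quadratic formula: x = (4 ± √48)/2.
  ⇒ x = 2 - 2*sqrt(3) ≈ -1.4641, 2 + 2*sqrt(3) ≈ 5.4641

f''(x) = 4*(4*x^2*(2 - x) + (3*x - 2)*(x^2 + 8))/(x^2 + 8)^3
Second-derivative test at each critical point:
  f''(-1.4641) = -0.1347 < 0 → local maximum
  f''(5.4641) = 0.0097 > 0 → local minimum

Critical points: x = 2 - 2*sqrt(3) ≈ -1.4641 (local maximum); x = 2 + 2*sqrt(3) ≈ 5.4641 (local minimum)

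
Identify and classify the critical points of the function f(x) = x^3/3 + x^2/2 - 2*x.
f'(x) = x^2 + x - 2

Solve f'(x) = 0:
  Factor: x^2 + x - 2 = (x - 1)*(x + 2) = 0.
  ⇒ x = -2, 1

f''(x) = 2*x + 1
Second-derivative test at each critical point:
  f''(-2) = -3 < 0 → local maximum
  f''(1) = 3 > 0 → local minimum

Critical points: x = -2 (local maximum); x = 1 (local minimum)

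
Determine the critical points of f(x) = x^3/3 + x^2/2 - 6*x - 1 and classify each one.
f'(x) = x^2 + x - 6

Solve f'(x) = 0:
  Factor: x^2 + x - 6 = (x - 2)*(x + 3) = 0.
  ⇒ x = -3, 2

f''(x) = 2*x + 1
Second-derivative test at each critical point:
  f''(-3) = -5 < 0 → local maximum
  f''(2) = 5 > 0 → local minimum

Critical points: x = -3 (local maximum); x = 2 (local minimum)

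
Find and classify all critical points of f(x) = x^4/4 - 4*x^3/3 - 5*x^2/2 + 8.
f'(x) = x*(x^2 - 4*x - 5)

Solve f'(x) = 0:
  Factor: x^3 - 4*x^2 - 5*x = x*(x - 5)*(x + 1) = 0.
  ⇒ x = -1, 0, 5

f''(x) = 3*x^2 - 8*x - 5
Second-derivative test at each critical point:
  f''(-1) = 6 > 0 → local minimum
  f''(0) = -5 < 0 → local maximum
  f''(5) = 30 > 0 → local minimum

Critical points: x = -1 (local minimum); x = 0 (local maximum); x = 5 (local minimum)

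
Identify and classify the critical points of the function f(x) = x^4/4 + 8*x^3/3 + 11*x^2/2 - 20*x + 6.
f'(x) = x^3 + 8*x^2 + 11*x - 20

Solve f'(x) = 0:
  Factor: x^3 + 8*x^2 + 11*x - 20 = (x - 1)*(x + 4)*(x + 5) = 0.
  ⇒ x = -5, -4, 1

f''(x) = 3*x^2 + 16*x + 11
Second-derivative test at each critical point:
  f''(-5) = 6 > 0 → local minimum
  f''(-4) = -5 < 0 → local maximum
  f''(1) = 30 > 0 → local minimum

Critical points: x = -5 (local minimum); x = -4 (local maximum); x = 1 (local minimum)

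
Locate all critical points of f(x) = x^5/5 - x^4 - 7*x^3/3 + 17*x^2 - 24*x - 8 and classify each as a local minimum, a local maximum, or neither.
f'(x) = x^4 - 4*x^3 - 7*x^2 + 34*x - 24

Solve f'(x) = 0:
  Factor: x^4 - 4*x^3 - 7*x^2 + 34*x - 24 = (x - 4)*(x - 2)*(x - 1)*(x + 3) = 0.
  ⇒ x = -3, 1, 2, 4

f''(x) = 4*x^3 - 12*x^2 - 14*x + 34
Second-derivative test at each critical point:
  f''(-3) = -140 < 0 → local maximum
  f''(1) = 12 > 0 → local minimum
  f''(2) = -10 < 0 → local maximum
  f''(4) = 42 > 0 → local minimum

Critical points: x = -3 (local maximum); x = 1 (local minimum); x = 2 (local maximum); x = 4 (local minimum)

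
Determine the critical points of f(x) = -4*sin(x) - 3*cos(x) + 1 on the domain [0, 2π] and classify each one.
f'(x) = 3*sin(x) - 4*cos(x)

Solve f'(x) = 0 on [0, 2π]:
  f'(x) = 0 ⇔ -4*cos(x) = -3*sin(x) ⇔ tan(x) = 4/3, i.e. x = arctan(4/3) + nπ; keep the solutions lying in [0, 2π].
  ⇒ x = atan(4/3) ≈ 0.9273, atan(4/3) + pi ≈ 4.0689

f''(x) = 4*sin(x) + 3*cos(x)
Second-derivative test at each critical point:
  f''(0.9273) = 5 > 0 → local minimum
  f''(4.0689) = -5 < 0 → local maximum

Critical points: x = atan(4/3) ≈ 0.9273 (local minimum); x = atan(4/3) + pi ≈ 4.0689 (local maximum)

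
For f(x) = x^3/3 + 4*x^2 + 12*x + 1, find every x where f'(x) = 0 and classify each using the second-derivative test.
f'(x) = x^2 + 8*x + 12

Solve f'(x) = 0:
  Factor: x^2 + 8*x + 12 = (x + 2)*(x + 6) = 0.
  ⇒ x = -6, -2

f''(x) = 2*x + 8
Second-derivative test at each critical point:
  f''(-6) = -4 < 0 → local maximum
  f''(-2) = 4 > 0 → local minimum

Critical points: x = -6 (local maximum); x = -2 (local minimum)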